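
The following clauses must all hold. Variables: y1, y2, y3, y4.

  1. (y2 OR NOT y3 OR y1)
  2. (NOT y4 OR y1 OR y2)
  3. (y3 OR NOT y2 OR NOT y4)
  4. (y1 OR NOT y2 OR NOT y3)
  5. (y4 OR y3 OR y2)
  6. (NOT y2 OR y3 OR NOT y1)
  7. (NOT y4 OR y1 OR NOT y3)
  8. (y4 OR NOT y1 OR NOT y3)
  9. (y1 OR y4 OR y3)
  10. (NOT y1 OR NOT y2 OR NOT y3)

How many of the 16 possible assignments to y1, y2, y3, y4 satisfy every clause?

2

Satisfying assignments:
  y1=T y2=F y3=F y4=T
  y1=T y2=F y3=T y4=T
That's 2 in total.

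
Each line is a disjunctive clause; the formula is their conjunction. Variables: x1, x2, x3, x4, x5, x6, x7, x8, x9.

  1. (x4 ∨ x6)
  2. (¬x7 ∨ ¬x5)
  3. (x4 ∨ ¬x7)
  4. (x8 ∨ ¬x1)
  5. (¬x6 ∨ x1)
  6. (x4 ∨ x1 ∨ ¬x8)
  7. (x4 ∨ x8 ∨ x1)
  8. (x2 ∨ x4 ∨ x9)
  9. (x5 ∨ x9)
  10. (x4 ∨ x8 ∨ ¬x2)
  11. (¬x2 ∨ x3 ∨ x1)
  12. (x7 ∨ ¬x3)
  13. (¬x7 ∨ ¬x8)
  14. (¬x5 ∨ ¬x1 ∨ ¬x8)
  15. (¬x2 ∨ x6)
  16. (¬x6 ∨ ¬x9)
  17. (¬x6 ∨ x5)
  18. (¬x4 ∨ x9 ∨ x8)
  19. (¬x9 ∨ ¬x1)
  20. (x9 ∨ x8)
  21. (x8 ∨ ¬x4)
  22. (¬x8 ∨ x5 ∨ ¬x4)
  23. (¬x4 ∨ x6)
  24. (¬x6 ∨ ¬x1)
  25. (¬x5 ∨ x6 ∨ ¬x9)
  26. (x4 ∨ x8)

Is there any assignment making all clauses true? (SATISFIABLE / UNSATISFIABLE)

x4 = True:
  propagation gives x8=True, x7=False, x3=False, x5=True; an empty clause results — contradiction.
x4 = False:
  propagation gives x6=True, x7=False, x1=True; an empty clause results — contradiction.
Every branch closes, so no satisfying assignment exists.

UNSATISFIABLE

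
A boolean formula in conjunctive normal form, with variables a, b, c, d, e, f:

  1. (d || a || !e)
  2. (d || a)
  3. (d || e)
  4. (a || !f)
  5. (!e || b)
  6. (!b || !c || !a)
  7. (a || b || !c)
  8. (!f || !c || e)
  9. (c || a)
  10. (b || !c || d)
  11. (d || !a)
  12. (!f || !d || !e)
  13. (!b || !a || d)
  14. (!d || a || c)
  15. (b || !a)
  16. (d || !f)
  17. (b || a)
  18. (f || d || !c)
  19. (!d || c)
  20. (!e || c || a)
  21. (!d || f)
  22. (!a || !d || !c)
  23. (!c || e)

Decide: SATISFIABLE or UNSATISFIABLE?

UNSATISFIABLE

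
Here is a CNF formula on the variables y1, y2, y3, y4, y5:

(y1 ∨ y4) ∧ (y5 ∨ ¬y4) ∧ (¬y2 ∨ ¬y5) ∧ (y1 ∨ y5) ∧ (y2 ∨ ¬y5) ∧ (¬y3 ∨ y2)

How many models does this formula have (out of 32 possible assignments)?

3

Satisfying assignments:
  y1=T y2=F y3=F y4=F y5=F
  y1=T y2=T y3=F y4=F y5=F
  y1=T y2=T y3=T y4=F y5=F
That's 3 in total.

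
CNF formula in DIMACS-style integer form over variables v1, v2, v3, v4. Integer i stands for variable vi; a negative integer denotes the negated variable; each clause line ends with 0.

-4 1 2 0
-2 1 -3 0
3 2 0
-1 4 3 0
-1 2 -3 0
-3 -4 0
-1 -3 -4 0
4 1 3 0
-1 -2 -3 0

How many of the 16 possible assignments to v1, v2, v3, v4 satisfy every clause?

3

Satisfying assignments:
  v1=0 v2=0 v3=1 v4=0
  v1=0 v2=1 v3=0 v4=1
  v1=1 v2=1 v3=0 v4=1
That's 3 in total.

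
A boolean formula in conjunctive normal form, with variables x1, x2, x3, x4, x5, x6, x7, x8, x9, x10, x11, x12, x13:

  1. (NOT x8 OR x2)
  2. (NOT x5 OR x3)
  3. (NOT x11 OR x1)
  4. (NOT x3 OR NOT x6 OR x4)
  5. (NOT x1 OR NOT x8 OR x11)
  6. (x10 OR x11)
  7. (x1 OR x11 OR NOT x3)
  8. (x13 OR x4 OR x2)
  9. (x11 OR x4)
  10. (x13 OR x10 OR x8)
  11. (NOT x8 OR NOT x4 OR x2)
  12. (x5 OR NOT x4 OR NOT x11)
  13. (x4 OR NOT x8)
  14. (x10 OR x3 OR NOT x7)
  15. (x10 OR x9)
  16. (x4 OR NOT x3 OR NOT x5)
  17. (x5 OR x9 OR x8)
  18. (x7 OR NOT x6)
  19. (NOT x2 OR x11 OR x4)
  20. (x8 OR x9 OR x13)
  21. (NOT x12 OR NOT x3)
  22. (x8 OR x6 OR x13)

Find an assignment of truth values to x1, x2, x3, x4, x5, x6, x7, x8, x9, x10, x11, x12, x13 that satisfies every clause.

x1 = True, x2 = False, x3 = True, x4 = True, x5 = True, x6 = False, x7 = False, x8 = False, x9 = False, x10 = True, x11 = False, x12 = False, x13 = True

Check each clause:
  1. (x2 OR NOT x8) — NOT x8 is true.
  2. (x3 OR NOT x5) — x3 is true.
  3. (NOT x11 OR x1) — x1 is true.
  4. (x4 OR NOT x6 OR NOT x3) — NOT x6 is true.
  5. (x11 OR NOT x8 OR NOT x1) — NOT x8 is true.
  6. (x11 OR x10) — x10 is true.
  7. (NOT x3 OR x11 OR x1) — x1 is true.
  8. (x2 OR x13 OR x4) — x4 is true.
  9. (x11 OR x4) — x4 is true.
  10. (x10 OR x8 OR x13) — x10 is true.
  11. (NOT x4 OR NOT x8 OR x2) — NOT x8 is true.
  12. (NOT x11 OR NOT x4 OR x5) — x5 is true.
  13. (NOT x8 OR x4) — NOT x8 is true.
  14. (x10 OR NOT x7 OR x3) — NOT x7 is true.
  15. (x9 OR x10) — x10 is true.
  16. (x4 OR NOT x3 OR NOT x5) — x4 is true.
  17. (x9 OR x5 OR x8) — x5 is true.
  18. (x7 OR NOT x6) — NOT x6 is true.
  19. (x11 OR NOT x2 OR x4) — x4 is true.
  20. (x9 OR x13 OR x8) — x13 is true.
  21. (NOT x3 OR NOT x12) — NOT x12 is true.
  22. (x6 OR x8 OR x13) — x13 is true.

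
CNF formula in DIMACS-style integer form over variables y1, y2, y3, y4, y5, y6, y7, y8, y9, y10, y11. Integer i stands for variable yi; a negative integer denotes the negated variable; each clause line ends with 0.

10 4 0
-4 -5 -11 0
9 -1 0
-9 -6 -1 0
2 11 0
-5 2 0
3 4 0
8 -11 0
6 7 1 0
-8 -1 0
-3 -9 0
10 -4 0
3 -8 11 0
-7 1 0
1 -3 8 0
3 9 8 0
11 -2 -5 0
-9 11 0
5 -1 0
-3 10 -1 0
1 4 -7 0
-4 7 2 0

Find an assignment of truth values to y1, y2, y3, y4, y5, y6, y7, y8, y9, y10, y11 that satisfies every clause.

y10 occurs only positively in the remaining clauses — set y10 = True.
Branch on y1: take y1 = False.
  then y7 is forced to False.
  then y6 is forced to True.
Branch on y2: take y2 = True.
Try y3 = True.
  then y9 is forced to False.
  then y8 is forced to True.
For the remaining variables, y4 = False, y5 = False, y11 = True works.

y1 = F, y2 = T, y3 = T, y4 = F, y5 = F, y6 = T, y7 = F, y8 = T, y9 = F, y10 = T, y11 = T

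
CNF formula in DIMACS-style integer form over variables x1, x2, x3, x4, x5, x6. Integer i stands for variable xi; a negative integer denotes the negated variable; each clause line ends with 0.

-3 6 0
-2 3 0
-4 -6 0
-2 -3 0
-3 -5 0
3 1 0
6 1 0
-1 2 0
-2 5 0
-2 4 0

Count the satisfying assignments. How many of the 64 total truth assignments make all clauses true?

1

Satisfying assignments:
  x1=F x2=F x3=T x4=F x5=F x6=T
Count: 1.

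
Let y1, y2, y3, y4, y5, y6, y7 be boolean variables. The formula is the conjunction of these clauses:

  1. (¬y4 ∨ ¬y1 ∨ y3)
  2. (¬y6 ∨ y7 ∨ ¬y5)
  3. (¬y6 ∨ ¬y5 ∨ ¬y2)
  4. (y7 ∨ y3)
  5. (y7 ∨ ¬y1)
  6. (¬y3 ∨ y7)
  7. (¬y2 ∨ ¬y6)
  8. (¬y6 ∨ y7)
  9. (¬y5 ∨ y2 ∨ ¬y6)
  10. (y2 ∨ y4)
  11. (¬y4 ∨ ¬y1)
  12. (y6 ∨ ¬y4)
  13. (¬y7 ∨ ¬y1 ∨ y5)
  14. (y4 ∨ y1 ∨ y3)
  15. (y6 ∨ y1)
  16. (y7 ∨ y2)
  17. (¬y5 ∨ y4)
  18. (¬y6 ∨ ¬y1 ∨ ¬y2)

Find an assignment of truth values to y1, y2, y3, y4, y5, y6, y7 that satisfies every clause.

Try y1 = False.
  then y6 is forced to True.
  then y2 is forced to False.
  then y7 is forced to True.
  then y5 is forced to False.
  then y4 is forced to True.
y3 is now unconstrained; take y3 = False.

y1=F  y2=F  y3=F  y4=T  y5=F  y6=T  y7=T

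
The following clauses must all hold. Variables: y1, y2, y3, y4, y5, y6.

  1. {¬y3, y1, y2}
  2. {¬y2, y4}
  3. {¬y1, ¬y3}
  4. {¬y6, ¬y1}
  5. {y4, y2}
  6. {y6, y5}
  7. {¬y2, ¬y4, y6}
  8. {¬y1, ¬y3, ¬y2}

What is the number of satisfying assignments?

Case analysis on y2 and y1:
  y2=T, y1=T: a clause becomes empty — 0.
  y2=T, y1=F: remaining (y3,y4,y5,y6) ∈ {(F,T,F,T); (F,T,T,T); (T,T,F,T); (T,T,T,T)} — 4.
  y2=F, y1=T: remaining (y3,y4,y5,y6) ∈ {(F,T,T,F)} — 1.
  y2=F, y1=F: remaining (y3,y4,y5,y6) ∈ {(F,T,F,T); (F,T,T,F); (F,T,T,T)} — 3.
Total: 0 + 4 + 1 + 3 = 8.

8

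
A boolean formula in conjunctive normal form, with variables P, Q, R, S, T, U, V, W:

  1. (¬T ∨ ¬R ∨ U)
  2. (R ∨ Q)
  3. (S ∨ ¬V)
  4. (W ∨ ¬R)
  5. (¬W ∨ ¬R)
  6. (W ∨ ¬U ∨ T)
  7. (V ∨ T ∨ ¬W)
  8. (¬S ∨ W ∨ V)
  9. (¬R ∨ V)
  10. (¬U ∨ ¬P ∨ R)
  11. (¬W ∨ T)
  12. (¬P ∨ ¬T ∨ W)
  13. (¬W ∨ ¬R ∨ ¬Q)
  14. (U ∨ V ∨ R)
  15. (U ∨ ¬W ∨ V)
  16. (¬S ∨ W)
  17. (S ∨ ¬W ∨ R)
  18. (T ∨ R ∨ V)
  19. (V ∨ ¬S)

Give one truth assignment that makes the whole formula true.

P=False, Q=True, R=False, S=False, T=True, U=True, V=False, W=False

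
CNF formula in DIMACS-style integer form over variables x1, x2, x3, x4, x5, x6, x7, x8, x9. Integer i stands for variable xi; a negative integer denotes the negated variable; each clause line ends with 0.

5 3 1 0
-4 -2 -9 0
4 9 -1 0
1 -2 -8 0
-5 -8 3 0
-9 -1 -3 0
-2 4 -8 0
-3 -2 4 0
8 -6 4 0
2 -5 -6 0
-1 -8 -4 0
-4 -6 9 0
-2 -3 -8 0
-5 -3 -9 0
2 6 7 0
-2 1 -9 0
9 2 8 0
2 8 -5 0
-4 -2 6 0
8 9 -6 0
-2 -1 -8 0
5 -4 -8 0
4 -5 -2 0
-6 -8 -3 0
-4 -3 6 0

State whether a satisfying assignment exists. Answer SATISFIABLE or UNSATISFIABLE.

SATISFIABLE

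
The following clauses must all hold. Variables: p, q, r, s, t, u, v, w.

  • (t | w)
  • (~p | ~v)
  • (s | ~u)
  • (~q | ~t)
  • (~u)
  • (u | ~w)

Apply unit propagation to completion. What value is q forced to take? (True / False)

False

(~u) is a unit clause: u = False.
(u | ~w) with u = False leaves only ~w, so w = False.
From (w | t) and w = False: t = True.
In (~t | ~q), ~t is now false; ~q must hold, so q = False.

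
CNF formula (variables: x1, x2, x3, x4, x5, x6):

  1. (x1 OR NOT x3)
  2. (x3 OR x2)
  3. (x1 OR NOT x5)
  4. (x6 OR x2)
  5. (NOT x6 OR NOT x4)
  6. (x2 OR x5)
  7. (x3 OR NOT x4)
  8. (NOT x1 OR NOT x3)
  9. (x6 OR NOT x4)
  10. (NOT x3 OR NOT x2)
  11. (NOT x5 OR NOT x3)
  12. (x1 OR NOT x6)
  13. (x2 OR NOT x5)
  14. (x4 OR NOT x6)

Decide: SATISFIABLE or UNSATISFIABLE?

Set x1 = True and propagate.
  then x3 is forced to False.
  then x2 is forced to True.
  then x4 is forced to False.
  then x6 is forced to False.
x5 is now unconstrained; take x5 = False.
Every clause has at least one true literal under this assignment.
So x1=T, x2=T, x3=F, x4=F, x5=F, x6=F is a satisfying assignment.

SATISFIABLE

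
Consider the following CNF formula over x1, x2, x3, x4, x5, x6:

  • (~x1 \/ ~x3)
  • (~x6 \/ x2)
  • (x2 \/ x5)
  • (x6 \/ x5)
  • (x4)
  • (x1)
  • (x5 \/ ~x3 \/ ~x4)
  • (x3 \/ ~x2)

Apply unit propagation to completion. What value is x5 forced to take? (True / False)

True

(x4) stands alone — x4 = True.
Unit clause (x1) sets x1 = True.
In (~x3 \/ ~x1), ~x1 is now false; ~x3 must hold, so x3 = False.
(~x2 \/ x3) with x3 = False leaves only ~x2, so x2 = False.
In (~x6 \/ x2), x2 is now false; ~x6 must hold, so x6 = False.
(x2 \/ x5) with x2 = False leaves only x5, so x5 = True.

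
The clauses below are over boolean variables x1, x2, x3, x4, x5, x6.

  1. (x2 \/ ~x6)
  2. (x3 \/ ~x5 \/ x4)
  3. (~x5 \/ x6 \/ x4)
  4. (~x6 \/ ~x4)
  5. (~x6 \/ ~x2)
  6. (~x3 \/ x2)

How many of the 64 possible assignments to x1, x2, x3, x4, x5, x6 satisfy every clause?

18

Split on x6, then x2.
  x6=T, x2=T: a clause becomes empty — 0.
  x6=T, x2=F: a clause becomes empty — 0.
  x6=F, x2=T: x1, x3 free; 3 ways for (x4,x5) × 2^2 = 12.
  x6=F, x2=F: x1 free; 3 ways for (x3,x4,x5) × 2^1 = 6.
Total: 0 + 0 + 12 + 6 = 18.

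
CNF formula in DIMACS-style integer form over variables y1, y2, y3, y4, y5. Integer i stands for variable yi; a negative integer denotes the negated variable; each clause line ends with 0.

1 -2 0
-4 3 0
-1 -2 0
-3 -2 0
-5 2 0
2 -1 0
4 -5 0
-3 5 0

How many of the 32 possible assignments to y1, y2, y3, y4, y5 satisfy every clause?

1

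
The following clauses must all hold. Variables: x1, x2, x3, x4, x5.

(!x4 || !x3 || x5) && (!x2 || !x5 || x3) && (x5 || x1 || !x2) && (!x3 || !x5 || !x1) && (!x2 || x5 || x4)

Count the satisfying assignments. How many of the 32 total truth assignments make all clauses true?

15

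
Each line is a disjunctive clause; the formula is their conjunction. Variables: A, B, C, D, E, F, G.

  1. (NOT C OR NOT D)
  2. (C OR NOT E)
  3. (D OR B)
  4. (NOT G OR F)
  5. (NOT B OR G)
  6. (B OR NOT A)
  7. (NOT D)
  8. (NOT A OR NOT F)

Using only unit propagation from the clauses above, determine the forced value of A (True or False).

False

(NOT D) stands alone — D = False.
(B OR D) with D = False leaves only B, so B = True.
From (G OR NOT B) and B = True: G = True.
(F OR NOT G) with G = True leaves only F, so F = True.
From (NOT F OR NOT A) and F = True: A = False.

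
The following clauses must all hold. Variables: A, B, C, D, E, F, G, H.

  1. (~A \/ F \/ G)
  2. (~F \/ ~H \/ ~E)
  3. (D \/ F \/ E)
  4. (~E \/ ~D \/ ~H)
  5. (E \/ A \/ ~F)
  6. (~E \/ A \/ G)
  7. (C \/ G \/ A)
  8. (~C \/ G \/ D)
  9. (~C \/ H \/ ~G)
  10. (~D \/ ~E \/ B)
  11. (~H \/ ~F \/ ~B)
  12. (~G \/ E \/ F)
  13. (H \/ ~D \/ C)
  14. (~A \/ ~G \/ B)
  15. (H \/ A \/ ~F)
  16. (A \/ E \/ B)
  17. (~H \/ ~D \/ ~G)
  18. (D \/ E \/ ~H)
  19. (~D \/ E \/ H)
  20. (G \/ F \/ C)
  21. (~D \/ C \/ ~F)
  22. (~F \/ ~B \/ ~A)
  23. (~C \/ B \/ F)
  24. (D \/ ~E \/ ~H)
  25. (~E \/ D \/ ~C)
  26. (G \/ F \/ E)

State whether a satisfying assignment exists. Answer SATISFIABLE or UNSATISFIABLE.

SATISFIABLE

Set A = True and propagate.
Try B = True.
  then F is forced to False.
  then G is forced to True.
  then E is forced to True.
The remaining clauses are satisfied by C = False, D = False, H = False.
So A=True, B=True, C=False, D=False, E=True, F=False, G=True, H=False is a satisfying assignment.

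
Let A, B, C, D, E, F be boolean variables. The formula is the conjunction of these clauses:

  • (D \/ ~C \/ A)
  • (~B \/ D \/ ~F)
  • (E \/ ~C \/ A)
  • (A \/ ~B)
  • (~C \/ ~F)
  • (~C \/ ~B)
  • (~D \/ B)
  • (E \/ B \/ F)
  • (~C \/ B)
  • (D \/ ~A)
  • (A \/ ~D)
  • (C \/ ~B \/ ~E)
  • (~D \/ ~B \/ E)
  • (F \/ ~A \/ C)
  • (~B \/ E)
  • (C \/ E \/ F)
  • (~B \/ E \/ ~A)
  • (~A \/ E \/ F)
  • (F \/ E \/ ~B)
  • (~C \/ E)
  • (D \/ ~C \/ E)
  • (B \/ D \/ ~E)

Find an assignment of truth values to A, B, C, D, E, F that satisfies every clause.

A=False  B=False  C=False  D=False  E=False  F=True

Branch on A: take A = False.
  then B is forced to False.
  then D is forced to False.
  then C is forced to False.
  then E is forced to False.
  then F is forced to True.
Every clause has at least one true literal under this assignment.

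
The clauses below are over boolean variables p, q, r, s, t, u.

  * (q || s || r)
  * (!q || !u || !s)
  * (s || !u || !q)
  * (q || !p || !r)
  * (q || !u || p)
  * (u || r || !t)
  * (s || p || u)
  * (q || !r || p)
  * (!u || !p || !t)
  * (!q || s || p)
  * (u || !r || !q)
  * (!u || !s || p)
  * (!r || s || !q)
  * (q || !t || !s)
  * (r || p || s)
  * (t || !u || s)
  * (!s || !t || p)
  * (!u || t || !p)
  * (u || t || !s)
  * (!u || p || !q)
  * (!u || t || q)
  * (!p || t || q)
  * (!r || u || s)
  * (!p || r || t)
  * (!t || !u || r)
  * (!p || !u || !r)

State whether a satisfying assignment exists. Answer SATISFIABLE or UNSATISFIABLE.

UNSATISFIABLE

u = True:
  p = True:
    propagation gives t=False; an empty clause results — contradiction.
  p = False:
    propagation gives q=True; an empty clause results — contradiction.
u = False:
  r = True:
    propagation gives q=False, p=False; an empty clause results — contradiction.
  r = False:
    propagation gives t=False, s=False, q=True, p=True; an empty clause results — contradiction.
Every branch closes, so no satisfying assignment exists.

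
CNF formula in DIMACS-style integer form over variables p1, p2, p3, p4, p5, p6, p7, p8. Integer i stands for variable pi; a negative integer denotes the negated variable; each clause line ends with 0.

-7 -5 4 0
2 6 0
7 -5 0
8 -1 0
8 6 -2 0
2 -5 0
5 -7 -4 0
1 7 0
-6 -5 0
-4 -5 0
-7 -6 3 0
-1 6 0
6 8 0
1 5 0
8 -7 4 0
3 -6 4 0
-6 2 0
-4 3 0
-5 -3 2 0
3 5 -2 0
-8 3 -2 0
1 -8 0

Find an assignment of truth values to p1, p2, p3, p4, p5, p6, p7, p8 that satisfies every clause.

p1=T, p2=T, p3=T, p4=F, p5=F, p6=T, p7=T, p8=T

Check each clause:
  1. {¬p5, p4, ¬p7} — ¬p5 is true.
  2. {p6, p2} — p2 is true.
  3. {p7, ¬p5} — ¬p5 is true.
  4. {p8, ¬p1} — p8 is true.
  5. {p6, ¬p2, p8} — p8 is true.
  6. {¬p5, p2} — p2 is true.
  7. {p5, ¬p4, ¬p7} — ¬p4 is true.
  8. {p7, p1} — p1 is true.
  9. {¬p6, ¬p5} — ¬p5 is true.
  10. {¬p4, ¬p5} — ¬p5 is true.
  11. {p3, ¬p7, ¬p6} — p3 is true.
  12. {¬p1, p6} — p6 is true.
  13. {p8, p6} — p8 is true.
  14. {p5, p1} — p1 is true.
  15. {¬p7, p4, p8} — p8 is true.
  16. {p4, p3, ¬p6} — p3 is true.
  17. {¬p6, p2} — p2 is true.
  18. {p3, ¬p4} — p3 is true.
  19. {¬p5, ¬p3, p2} — p2 is true.
  20. {p3, ¬p2, p5} — p3 is true.
  21. {¬p8, p3, ¬p2} — p3 is true.
  22. {p1, ¬p8} — p1 is true.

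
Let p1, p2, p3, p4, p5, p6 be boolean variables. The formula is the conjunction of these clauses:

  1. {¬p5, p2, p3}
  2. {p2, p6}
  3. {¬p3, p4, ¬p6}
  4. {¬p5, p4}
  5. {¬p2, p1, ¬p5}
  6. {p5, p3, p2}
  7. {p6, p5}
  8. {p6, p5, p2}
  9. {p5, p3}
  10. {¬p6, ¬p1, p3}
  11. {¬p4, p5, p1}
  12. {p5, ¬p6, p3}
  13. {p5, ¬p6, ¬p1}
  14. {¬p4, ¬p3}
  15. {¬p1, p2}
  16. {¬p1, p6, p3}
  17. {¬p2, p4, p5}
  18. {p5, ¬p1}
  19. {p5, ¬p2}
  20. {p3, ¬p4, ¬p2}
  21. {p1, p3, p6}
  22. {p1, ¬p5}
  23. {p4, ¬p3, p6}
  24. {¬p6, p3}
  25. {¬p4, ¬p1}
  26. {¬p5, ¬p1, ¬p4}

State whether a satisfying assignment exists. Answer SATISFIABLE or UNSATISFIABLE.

UNSATISFIABLE

p5 = True:
  propagation gives p4=True, p3=False, p2=True; an empty clause results — contradiction.
p5 = False:
  propagation gives p6=True, p3=True, p4=True; an empty clause results — contradiction.
Every branch closes, so no satisfying assignment exists.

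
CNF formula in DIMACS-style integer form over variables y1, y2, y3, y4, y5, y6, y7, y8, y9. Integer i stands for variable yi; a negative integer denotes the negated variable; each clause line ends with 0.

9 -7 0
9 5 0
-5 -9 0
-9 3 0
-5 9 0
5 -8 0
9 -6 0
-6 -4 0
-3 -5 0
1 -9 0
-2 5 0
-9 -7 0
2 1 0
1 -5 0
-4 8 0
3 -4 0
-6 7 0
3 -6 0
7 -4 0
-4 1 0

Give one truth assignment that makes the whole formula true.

y1=1, y2=0, y3=1, y4=0, y5=0, y6=0, y7=0, y8=0, y9=1

Pure literal: y1 appears only positively; assign y1 = True.
y4 occurs only negated in the remaining clauses — set y4 = False.
Try y2 = False.
Branch on y3: take y3 = True.
  then y5 is forced to False.
  then y9 is forced to True.
  then y8 is forced to False.
  then y7 is forced to False.
  then y6 is forced to False.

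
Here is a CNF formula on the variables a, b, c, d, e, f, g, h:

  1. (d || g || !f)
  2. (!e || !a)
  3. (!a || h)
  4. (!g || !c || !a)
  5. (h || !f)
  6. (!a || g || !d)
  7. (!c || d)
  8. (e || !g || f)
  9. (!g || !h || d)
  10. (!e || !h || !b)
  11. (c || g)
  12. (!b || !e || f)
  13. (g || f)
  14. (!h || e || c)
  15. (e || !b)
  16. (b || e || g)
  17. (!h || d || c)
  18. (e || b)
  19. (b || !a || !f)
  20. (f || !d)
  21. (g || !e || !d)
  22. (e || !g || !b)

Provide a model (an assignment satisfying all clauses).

a = F, b = F, c = F, d = T, e = T, f = T, g = T, h = T

Check each clause:
  1. (!f || g || d) — d is true.
  2. (!a || !e) — !a is true.
  3. (!a || h) — h is true.
  4. (!c || !a || !g) — !c is true.
  5. (!f || h) — h is true.
  6. (g || !a || !d) — !a is true.
  7. (d || !c) — d is true.
  8. (!g || f || e) — e is true.
  9. (d || !g || !h) — d is true.
  10. (!b || !h || !e) — !b is true.
  11. (c || g) — g is true.
  12. (!e || !b || f) — f is true.
  13. (g || f) — f is true.
  14. (c || e || !h) — e is true.
  15. (!b || e) — e is true.
  16. (g || b || e) — e is true.
  17. (c || d || !h) — d is true.
  18. (e || b) — e is true.
  19. (!f || b || !a) — !a is true.
  20. (!d || f) — f is true.
  21. (g || !d || !e) — g is true.
  22. (e || !b || !g) — e is true.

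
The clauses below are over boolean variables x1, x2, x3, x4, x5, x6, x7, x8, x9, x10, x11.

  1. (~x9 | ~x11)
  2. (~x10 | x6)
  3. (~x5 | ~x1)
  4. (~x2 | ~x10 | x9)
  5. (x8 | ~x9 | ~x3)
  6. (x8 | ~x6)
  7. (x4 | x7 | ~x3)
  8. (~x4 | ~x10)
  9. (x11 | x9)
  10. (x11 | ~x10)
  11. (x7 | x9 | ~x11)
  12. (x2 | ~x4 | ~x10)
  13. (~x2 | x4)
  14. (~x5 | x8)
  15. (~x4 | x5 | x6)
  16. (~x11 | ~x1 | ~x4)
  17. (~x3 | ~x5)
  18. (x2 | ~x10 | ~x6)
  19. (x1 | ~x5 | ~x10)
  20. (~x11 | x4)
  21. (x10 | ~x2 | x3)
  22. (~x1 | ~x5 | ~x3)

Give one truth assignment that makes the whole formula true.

x1=T  x2=F  x3=F  x4=F  x5=F  x6=F  x7=T  x8=T  x9=T  x10=F  x11=F

Check each clause:
  1. (~x11 | ~x9) — ~x11 is true.
  2. (x6 | ~x10) — ~x10 is true.
  3. (~x1 | ~x5) — ~x5 is true.
  4. (~x10 | ~x2 | x9) — x9 is true.
  5. (x8 | ~x3 | ~x9) — x8 is true.
  6. (~x6 | x8) — x8 is true.
  7. (x4 | ~x3 | x7) — ~x3 is true.
  8. (~x4 | ~x10) — ~x4 is true.
  9. (x11 | x9) — x9 is true.
  10. (x11 | ~x10) — ~x10 is true.
  11. (x9 | ~x11 | x7) — x9 is true.
  12. (~x10 | x2 | ~x4) — ~x4 is true.
  13. (x4 | ~x2) — ~x2 is true.
  14. (x8 | ~x5) — x8 is true.
  15. (x5 | x6 | ~x4) — ~x4 is true.
  16. (~x11 | ~x1 | ~x4) — ~x4 is true.
  17. (~x5 | ~x3) — ~x5 is true.
  18. (~x6 | x2 | ~x10) — ~x6 is true.
  19. (x1 | ~x5 | ~x10) — x1 is true.
  20. (~x11 | x4) — ~x11 is true.
  21. (~x2 | x3 | x10) — ~x2 is true.
  22. (~x3 | ~x1 | ~x5) — ~x5 is true.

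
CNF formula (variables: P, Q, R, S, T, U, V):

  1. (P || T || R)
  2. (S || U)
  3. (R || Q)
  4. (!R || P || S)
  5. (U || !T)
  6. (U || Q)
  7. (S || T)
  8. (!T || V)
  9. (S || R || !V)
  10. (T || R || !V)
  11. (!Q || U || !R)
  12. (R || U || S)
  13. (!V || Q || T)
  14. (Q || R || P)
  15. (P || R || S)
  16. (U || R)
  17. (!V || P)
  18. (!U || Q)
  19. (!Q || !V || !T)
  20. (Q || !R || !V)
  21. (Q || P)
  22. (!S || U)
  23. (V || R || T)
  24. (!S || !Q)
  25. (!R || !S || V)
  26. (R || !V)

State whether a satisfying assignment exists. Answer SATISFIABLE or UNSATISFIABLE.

R = True:
  Q = True:
    propagation gives U=True, S=False, P=True, T=True; an empty clause results — contradiction.
  Q = False:
    propagation gives U=True; an empty clause results — contradiction.
R = False:
  propagation gives Q=True, U=True, S=False, T=True; an empty clause results — contradiction.
Every branch closes, so no satisfying assignment exists.

UNSATISFIABLE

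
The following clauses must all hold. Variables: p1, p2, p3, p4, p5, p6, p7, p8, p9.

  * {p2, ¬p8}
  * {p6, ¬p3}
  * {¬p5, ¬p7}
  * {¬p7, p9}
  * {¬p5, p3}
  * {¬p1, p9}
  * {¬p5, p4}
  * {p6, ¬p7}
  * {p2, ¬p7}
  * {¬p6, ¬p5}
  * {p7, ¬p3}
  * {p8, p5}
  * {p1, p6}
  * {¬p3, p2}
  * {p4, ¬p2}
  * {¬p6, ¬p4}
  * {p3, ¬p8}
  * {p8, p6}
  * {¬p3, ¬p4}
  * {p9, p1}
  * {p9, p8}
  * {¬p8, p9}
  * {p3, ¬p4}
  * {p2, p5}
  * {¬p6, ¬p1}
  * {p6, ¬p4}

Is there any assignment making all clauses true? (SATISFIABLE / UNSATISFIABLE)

UNSATISFIABLE

p6 = True:
  propagation gives p5=False, p8=True, p2=True, p4=True; an empty clause results — contradiction.
p6 = False:
  propagation gives p3=False, p5=False, p7=False, p8=True; an empty clause results — contradiction.
Every branch closes, so no satisfying assignment exists.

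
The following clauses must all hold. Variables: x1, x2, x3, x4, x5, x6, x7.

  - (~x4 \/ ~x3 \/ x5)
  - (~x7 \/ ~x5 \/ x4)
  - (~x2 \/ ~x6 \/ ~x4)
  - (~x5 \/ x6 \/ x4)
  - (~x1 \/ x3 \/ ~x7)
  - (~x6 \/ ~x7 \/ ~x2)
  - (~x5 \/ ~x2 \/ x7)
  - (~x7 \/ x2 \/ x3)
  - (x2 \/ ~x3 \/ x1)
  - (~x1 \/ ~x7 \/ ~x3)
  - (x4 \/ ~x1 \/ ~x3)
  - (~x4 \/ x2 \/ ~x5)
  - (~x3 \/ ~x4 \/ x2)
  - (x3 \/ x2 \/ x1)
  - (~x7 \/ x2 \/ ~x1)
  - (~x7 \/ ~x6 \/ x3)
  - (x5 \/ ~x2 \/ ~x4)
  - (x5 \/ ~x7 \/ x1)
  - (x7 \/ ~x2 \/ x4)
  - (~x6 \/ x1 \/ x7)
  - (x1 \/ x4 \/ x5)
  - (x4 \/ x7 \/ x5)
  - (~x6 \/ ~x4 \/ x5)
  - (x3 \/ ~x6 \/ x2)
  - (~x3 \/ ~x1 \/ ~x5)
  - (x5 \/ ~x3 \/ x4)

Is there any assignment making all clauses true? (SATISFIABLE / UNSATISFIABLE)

Set x1 = False and propagate.
The remaining clauses are satisfied by x2 = True, x3 = True, x4 = True, x5 = True, x6 = False, x7 = True.
So x1 = False, x2 = True, x3 = True, x4 = True, x5 = True, x6 = False, x7 = True is a satisfying assignment.

SATISFIABLE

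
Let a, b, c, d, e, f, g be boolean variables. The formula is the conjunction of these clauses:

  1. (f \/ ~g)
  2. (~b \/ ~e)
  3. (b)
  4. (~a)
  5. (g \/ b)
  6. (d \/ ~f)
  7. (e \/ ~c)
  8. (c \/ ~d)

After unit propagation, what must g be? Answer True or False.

False

Unit clause (b) sets b = True.
From (~b \/ ~e) and b = True: e = False.
Unit clause (~a) sets a = False.
In (~c \/ e), e is now false; ~c must hold, so c = False.
From (c \/ ~d) and c = False: d = False.
(d \/ ~f): since d = False, the clause reduces to (~f). f = False.
(f \/ ~g): since f = False, the clause reduces to (~g). g = False.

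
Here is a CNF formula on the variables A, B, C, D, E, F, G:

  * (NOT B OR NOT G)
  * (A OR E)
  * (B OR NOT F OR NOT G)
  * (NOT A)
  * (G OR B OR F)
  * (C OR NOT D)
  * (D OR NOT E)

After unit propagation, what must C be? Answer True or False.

(NOT A) stands alone — A = False.
(A OR E): since A = False, the clause reduces to (E). E = True.
(NOT E OR D) with E = True leaves only D, so D = True.
From (C OR NOT D) and D = True: C = True.

True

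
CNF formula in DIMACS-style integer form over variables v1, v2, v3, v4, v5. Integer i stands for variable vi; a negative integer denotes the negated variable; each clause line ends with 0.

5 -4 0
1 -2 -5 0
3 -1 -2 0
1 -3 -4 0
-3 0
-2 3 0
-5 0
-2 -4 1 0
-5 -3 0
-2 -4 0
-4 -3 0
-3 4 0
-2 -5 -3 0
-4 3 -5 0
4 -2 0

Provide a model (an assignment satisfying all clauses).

The clause (¬v3) is unit: v3 must be False.
Unit propagation: (¬v2) forces v2 = False.
The clause (¬v5) is unit: v5 must be False.
The clause (¬v4) is unit: v4 must be False.
v1 is now unconstrained; take v1 = True.
Every clause has at least one true literal under this assignment.
Check each clause:
  1. {v5, ¬v4} — ¬v4 is true.
  2. {v1, ¬v2, ¬v5} — v1 is true.
  3. {¬v1, ¬v2, v3} — ¬v2 is true.
  4. {v1, ¬v4, ¬v3} — v1 is true.
  5. {¬v3} — ¬v3 is true.
  6. {v3, ¬v2} — ¬v2 is true.
  7. {¬v5} — ¬v5 is true.
  8. {v1, ¬v4, ¬v2} — v1 is true.
  9. {¬v5, ¬v3} — ¬v5 is true.
  10. {¬v2, ¬v4} — ¬v4 is true.
  11. {¬v3, ¬v4} — ¬v4 is true.
  12. {v4, ¬v3} — ¬v3 is true.
  13. {¬v3, ¬v5, ¬v2} — ¬v5 is true.
  14. {v3, ¬v4, ¬v5} — ¬v4 is true.
  15. {¬v2, v4} — ¬v2 is true.

v1=True, v2=False, v3=False, v4=False, v5=False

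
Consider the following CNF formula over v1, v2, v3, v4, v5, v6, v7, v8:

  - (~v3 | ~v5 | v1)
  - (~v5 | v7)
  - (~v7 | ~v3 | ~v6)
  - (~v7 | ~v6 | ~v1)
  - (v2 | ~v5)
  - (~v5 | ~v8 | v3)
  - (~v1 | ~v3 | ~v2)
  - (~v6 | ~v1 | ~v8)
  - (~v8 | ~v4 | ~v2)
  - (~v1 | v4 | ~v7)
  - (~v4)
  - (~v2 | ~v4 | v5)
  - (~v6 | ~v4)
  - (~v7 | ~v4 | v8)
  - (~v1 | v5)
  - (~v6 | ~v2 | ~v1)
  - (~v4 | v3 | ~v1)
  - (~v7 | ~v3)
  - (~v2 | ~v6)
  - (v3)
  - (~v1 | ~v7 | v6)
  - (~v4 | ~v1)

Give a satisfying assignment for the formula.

v1 = 0, v2 = 0, v3 = 1, v4 = 0, v5 = 0, v6 = 1, v7 = 0, v8 = 0

Check each clause:
  1. (~v3 | v1 | ~v5) — ~v5 is true.
  2. (~v5 | v7) — ~v5 is true.
  3. (~v3 | ~v7 | ~v6) — ~v7 is true.
  4. (~v6 | ~v1 | ~v7) — ~v7 is true.
  5. (~v5 | v2) — ~v5 is true.
  6. (~v8 | v3 | ~v5) — ~v8 is true.
  7. (~v2 | ~v1 | ~v3) — ~v2 is true.
  8. (~v8 | ~v6 | ~v1) — ~v8 is true.
  9. (~v8 | ~v2 | ~v4) — ~v8 is true.
  10. (~v7 | ~v1 | v4) — ~v7 is true.
  11. (~v4) — ~v4 is true.
  12. (~v4 | v5 | ~v2) — ~v4 is true.
  13. (~v6 | ~v4) — ~v4 is true.
  14. (v8 | ~v7 | ~v4) — ~v7 is true.
  15. (~v1 | v5) — ~v1 is true.
  16. (~v1 | ~v2 | ~v6) — ~v2 is true.
  17. (v3 | ~v4 | ~v1) — v3 is true.
  18. (~v3 | ~v7) — ~v7 is true.
  19. (~v6 | ~v2) — ~v2 is true.
  20. (v3) — v3 is true.
  21. (~v1 | ~v7 | v6) — ~v7 is true.
  22. (~v1 | ~v4) — ~v4 is true.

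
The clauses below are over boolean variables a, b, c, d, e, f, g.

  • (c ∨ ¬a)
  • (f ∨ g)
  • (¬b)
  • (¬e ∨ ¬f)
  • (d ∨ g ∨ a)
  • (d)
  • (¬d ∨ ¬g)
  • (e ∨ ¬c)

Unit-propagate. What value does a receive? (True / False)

False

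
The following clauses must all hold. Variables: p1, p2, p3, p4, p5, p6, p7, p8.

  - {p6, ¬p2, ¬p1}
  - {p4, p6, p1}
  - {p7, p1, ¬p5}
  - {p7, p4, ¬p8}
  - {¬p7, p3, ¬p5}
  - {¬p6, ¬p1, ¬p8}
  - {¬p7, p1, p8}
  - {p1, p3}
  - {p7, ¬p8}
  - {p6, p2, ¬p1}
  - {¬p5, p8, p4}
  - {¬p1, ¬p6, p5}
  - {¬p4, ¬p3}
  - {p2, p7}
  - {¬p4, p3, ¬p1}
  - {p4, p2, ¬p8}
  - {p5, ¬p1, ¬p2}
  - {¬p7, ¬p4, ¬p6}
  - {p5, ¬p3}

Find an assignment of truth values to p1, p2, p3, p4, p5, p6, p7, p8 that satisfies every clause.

p1 = False, p2 = True, p3 = True, p4 = False, p5 = True, p6 = True, p7 = True, p8 = True

Set p1 = False and propagate.
  then p3 is forced to True.
  then p4 is forced to False.
  then p6 is forced to True.
  then p5 is forced to True.
  then p7 is forced to True.
  then p8 is forced to True.
  then p2 is forced to True.
Every clause has at least one true literal under this assignment.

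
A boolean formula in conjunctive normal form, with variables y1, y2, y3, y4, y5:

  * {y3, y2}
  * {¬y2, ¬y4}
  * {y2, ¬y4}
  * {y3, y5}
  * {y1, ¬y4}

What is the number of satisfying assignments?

10

Split on y2, then y4.
  y2=1, y4=1: a clause becomes empty — 0.
  y2=1, y4=0: y1 free; 3 ways for (y3,y5) × 2^1 = 6.
  y2=0, y4=1: a clause becomes empty — 0.
  y2=0, y4=0: remaining (y1,y3,y5) ∈ {(0,1,0); (0,1,1); (1,1,0); (1,1,1)} — 4.
Total: 0 + 6 + 0 + 4 = 10.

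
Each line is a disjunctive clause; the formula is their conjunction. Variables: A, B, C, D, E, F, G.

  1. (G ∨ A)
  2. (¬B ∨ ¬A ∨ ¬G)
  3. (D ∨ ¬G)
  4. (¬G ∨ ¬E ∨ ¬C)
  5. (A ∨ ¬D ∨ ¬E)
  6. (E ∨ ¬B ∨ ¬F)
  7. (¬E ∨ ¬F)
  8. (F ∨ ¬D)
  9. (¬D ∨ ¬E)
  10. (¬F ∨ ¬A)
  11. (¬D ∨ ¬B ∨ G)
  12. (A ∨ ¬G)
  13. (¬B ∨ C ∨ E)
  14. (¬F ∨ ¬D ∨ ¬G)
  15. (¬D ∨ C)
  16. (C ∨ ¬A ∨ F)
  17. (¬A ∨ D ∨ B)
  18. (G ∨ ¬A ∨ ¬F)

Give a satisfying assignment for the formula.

Branch on A: take A = True.
  then F is forced to False.
  then D is forced to False.
  then G is forced to False.
  then C is forced to True.
  then B is forced to True.
E is now unconstrained; take E = False.

A=T, B=T, C=T, D=F, E=F, F=F, G=F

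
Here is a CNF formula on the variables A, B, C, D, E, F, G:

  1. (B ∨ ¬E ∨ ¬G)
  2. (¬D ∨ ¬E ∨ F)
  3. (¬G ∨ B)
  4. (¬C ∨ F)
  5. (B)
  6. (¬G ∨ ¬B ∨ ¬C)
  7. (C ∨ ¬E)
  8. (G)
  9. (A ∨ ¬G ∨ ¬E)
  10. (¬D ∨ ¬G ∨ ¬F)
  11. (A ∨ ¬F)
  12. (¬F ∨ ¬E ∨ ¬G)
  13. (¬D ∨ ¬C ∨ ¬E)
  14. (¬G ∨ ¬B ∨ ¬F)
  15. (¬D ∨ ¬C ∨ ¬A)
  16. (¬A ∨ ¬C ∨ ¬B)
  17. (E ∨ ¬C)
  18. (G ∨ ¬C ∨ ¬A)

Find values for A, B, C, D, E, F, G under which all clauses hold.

(B) is a unit clause, so B = True.
(G) is a unit clause, so G = True.
(¬C) is a unit clause, so C = False.
The clause (¬E) is unit: E must be False.
The clause (¬F) is unit: F must be False.
A, D are now unconstrained; take A = False, D = False.
Every clause has at least one true literal under this assignment.

A = False, B = True, C = False, D = False, E = False, F = False, G = True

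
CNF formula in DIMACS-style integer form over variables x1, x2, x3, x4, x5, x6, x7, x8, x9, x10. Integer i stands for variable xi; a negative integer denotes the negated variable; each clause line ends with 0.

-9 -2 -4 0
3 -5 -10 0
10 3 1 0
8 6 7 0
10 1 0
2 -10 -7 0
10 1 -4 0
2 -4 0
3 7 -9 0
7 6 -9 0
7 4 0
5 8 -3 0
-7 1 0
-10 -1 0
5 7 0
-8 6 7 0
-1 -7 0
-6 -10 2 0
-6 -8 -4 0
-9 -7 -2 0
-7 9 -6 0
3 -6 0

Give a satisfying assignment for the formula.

x1=False, x2=True, x3=True, x4=True, x5=True, x6=True, x7=False, x8=False, x9=False, x10=True

Check each clause:
  1. (~x9 | ~x2 | ~x4) — ~x9 is true.
  2. (~x10 | x3 | ~x5) — x3 is true.
  3. (x10 | x1 | x3) — x10 is true.
  4. (x7 | x6 | x8) — x6 is true.
  5. (x10 | x1) — x10 is true.
  6. (~x7 | x2 | ~x10) — ~x7 is true.
  7. (~x4 | x10 | x1) — x10 is true.
  8. (~x4 | x2) — x2 is true.
  9. (x7 | x3 | ~x9) — x3 is true.
  10. (x6 | x7 | ~x9) — x6 is true.
  11. (x4 | x7) — x4 is true.
  12. (x8 | ~x3 | x5) — x5 is true.
  13. (~x7 | x1) — ~x7 is true.
  14. (~x10 | ~x1) — ~x1 is true.
  15. (x5 | x7) — x5 is true.
  16. (x6 | x7 | ~x8) — ~x8 is true.
  17. (~x7 | ~x1) — ~x7 is true.
  18. (~x6 | ~x10 | x2) — x2 is true.
  19. (~x6 | ~x4 | ~x8) — ~x8 is true.
  20. (~x2 | ~x9 | ~x7) — ~x7 is true.
  21. (~x7 | x9 | ~x6) — ~x7 is true.
  22. (x3 | ~x6) — x3 is true.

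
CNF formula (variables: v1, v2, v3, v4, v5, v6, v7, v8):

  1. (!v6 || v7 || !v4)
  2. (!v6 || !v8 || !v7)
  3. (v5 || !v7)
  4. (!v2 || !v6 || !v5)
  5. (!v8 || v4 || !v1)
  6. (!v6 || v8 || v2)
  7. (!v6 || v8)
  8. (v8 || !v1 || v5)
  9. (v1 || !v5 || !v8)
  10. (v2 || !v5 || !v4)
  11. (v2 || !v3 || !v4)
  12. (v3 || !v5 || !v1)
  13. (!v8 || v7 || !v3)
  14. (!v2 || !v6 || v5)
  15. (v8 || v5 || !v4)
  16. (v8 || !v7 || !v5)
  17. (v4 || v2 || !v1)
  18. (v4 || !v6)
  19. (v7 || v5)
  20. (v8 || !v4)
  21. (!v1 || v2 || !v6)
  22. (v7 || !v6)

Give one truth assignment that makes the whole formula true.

v1 = T, v2 = T, v3 = T, v4 = T, v5 = T, v6 = F, v7 = T, v8 = T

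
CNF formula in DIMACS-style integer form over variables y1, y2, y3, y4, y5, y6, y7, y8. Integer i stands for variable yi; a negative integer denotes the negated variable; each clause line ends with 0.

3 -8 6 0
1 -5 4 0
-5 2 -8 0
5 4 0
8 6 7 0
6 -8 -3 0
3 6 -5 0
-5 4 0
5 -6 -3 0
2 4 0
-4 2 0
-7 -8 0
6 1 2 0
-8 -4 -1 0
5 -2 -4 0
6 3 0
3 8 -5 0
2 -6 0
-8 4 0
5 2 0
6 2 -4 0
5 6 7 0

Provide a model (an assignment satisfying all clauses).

y1 = F, y2 = T, y3 = T, y4 = T, y5 = T, y6 = T, y7 = F, y8 = F

Check each clause:
  1. (y6 ∨ y3 ∨ ¬y8) — ¬y8 is true.
  2. (y1 ∨ y4 ∨ ¬y5) — y4 is true.
  3. (¬y8 ∨ y2 ∨ ¬y5) — ¬y8 is true.
  4. (y5 ∨ y4) — y4 is true.
  5. (y6 ∨ y8 ∨ y7) — y6 is true.
  6. (¬y3 ∨ y6 ∨ ¬y8) — ¬y8 is true.
  7. (y6 ∨ ¬y5 ∨ y3) — y3 is true.
  8. (¬y5 ∨ y4) — y4 is true.
  9. (¬y3 ∨ ¬y6 ∨ y5) — y5 is true.
  10. (y4 ∨ y2) — y2 is true.
  11. (y2 ∨ ¬y4) — y2 is true.
  12. (¬y8 ∨ ¬y7) — ¬y8 is true.
  13. (y6 ∨ y1 ∨ y2) — y2 is true.
  14. (¬y1 ∨ ¬y8 ∨ ¬y4) — ¬y8 is true.
  15. (¬y4 ∨ y5 ∨ ¬y2) — y5 is true.
  16. (y3 ∨ y6) — y3 is true.
  17. (y3 ∨ ¬y5 ∨ y8) — y3 is true.
  18. (¬y6 ∨ y2) — y2 is true.
  19. (¬y8 ∨ y4) — ¬y8 is true.
  20. (y2 ∨ y5) — y2 is true.
  21. (¬y4 ∨ y2 ∨ y6) — y2 is true.
  22. (y5 ∨ y7 ∨ y6) — y5 is true.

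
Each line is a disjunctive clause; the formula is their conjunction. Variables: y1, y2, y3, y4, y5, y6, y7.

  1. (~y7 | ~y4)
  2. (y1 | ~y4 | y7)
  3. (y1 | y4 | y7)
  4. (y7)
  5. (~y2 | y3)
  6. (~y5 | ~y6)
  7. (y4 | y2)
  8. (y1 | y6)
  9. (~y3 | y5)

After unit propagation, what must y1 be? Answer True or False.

True

Unit clause (y7) sets y7 = True.
From (~y4 | ~y7) and y7 = True: y4 = False.
From (y4 | y2) and y4 = False: y2 = True.
From (~y2 | y3) and y2 = True: y3 = True.
From (~y3 | y5) and y3 = True: y5 = True.
(~y5 | ~y6): since y5 = True, the clause reduces to (~y6). y6 = False.
(y1 | y6): since y6 = False, the clause reduces to (y1). y1 = True.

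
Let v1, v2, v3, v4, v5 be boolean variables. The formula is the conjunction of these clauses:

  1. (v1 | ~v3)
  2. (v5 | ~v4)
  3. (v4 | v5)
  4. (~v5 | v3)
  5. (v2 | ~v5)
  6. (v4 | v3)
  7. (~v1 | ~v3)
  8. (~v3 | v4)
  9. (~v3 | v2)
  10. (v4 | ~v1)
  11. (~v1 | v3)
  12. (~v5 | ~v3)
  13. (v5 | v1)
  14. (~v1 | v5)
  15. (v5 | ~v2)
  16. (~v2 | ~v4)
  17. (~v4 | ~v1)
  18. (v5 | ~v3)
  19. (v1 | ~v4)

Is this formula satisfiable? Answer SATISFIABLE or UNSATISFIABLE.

UNSATISFIABLE

v3 = True:
  propagation gives v1=True; an empty clause results — contradiction.
v3 = False:
  propagation gives v5=False, v4=False; an empty clause results — contradiction.
Every branch closes, so no satisfying assignment exists.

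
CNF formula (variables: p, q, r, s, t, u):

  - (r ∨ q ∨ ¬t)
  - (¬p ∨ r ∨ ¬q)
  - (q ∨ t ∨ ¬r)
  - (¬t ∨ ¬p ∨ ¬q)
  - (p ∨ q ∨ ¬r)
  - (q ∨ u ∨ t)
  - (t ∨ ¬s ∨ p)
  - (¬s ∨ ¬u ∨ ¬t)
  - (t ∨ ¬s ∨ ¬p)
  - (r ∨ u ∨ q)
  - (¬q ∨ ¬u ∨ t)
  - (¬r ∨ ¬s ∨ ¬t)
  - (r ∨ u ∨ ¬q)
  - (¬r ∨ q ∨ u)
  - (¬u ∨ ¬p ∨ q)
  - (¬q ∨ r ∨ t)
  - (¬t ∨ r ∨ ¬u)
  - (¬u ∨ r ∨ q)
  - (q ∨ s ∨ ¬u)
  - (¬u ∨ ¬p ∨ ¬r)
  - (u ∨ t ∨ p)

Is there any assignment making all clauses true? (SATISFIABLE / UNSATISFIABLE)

SATISFIABLE

Try p = False.
Try q = True.
Set r = True and propagate.
For the remaining variables, s = False, t = True, u = True works.
Every clause has at least one true literal under this assignment.
So p = False  q = True  r = True  s = False  t = True  u = True is a satisfying assignment.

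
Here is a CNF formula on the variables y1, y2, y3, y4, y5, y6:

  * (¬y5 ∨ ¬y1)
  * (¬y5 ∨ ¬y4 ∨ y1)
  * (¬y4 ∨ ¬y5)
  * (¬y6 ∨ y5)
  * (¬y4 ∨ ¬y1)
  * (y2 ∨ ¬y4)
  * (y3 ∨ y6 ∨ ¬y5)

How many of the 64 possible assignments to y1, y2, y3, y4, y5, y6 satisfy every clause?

16

Case analysis on y5 and y4:
  y5=T, y4=T: a clause becomes empty — 0.
  y5=T, y4=F: y2 free; 3 ways for (y1,y3,y6) × 2^1 = 6.
  y5=F, y4=T: remaining (y1,y2,y3,y6) ∈ {(F,T,F,F); (F,T,T,F)} — 2.
  y5=F, y4=F: forces y6=F; y1, y2, y3 free → 2^3 = 8.
Total: 0 + 6 + 2 + 8 = 16.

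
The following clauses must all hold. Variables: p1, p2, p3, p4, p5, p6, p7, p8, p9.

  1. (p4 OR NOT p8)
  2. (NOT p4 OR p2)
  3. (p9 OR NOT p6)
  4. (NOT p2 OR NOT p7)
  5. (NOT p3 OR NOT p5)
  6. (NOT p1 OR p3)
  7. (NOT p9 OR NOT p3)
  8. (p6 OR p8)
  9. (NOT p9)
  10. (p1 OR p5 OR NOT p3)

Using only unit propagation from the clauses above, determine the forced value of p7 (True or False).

False

Unit clause (NOT p9) sets p9 = False.
From (NOT p6 OR p9) and p9 = False: p6 = False.
(p8 OR p6) with p6 = False leaves only p8, so p8 = True.
(p4 OR NOT p8) with p8 = True leaves only p4, so p4 = True.
In (p2 OR NOT p4), NOT p4 is now false; p2 must hold, so p2 = True.
From (NOT p7 OR NOT p2) and p2 = True: p7 = False.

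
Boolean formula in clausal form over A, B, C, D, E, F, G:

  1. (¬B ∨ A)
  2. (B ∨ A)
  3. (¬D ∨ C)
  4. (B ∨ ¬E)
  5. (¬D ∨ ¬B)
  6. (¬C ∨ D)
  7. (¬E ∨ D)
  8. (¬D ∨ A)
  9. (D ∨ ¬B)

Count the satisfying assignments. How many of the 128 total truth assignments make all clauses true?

8

Case analysis on D and B:
  D=T, B=T: a clause becomes empty — 0.
  D=T, B=F: remaining (A,C,E,F,G) ∈ {(T,T,F,F,F); (T,T,F,F,T); (T,T,F,T,F); (T,T,F,T,T)} — 4.
  D=F, B=T: a clause becomes empty — 0.
  D=F, B=F: remaining (A,C,E,F,G) ∈ {(T,F,F,F,F); (T,F,F,F,T); (T,F,F,T,F); (T,F,F,T,T)} — 4.
Total: 0 + 4 + 0 + 4 = 8.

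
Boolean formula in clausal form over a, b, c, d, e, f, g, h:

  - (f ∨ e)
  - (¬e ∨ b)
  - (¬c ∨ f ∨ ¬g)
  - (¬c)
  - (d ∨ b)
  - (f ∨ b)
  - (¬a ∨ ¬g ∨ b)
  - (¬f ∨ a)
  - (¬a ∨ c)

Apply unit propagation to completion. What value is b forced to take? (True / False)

True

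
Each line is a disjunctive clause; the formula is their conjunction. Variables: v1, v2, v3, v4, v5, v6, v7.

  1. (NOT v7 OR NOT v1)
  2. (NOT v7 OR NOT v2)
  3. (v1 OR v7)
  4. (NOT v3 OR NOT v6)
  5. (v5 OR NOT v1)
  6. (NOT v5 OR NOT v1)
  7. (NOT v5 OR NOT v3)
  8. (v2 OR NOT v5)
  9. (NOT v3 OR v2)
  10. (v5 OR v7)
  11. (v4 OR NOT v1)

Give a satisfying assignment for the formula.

v1=F, v2=F, v3=F, v4=F, v5=F, v6=F, v7=T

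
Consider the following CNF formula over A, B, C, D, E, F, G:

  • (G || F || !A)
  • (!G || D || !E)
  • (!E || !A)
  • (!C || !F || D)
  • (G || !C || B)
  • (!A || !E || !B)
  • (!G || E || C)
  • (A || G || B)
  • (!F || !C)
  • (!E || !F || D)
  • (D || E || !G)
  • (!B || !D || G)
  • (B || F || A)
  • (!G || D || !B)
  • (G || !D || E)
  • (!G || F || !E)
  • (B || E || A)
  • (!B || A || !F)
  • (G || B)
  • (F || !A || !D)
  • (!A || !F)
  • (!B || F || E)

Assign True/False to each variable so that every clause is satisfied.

A=F, B=F, C=F, D=T, E=T, F=T, G=T

Try A = False.
Branch on B: take B = False.
  then G is forced to True.
  then F is forced to True.
  then C is forced to False.
  then E is forced to True.
  then D is forced to True.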